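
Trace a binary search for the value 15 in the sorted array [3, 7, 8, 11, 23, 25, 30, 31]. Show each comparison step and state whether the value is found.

Binary search for 15 in [3, 7, 8, 11, 23, 25, 30, 31]:

lo=0, hi=7, mid=3, arr[mid]=11 -> 11 < 15, search right half
lo=4, hi=7, mid=5, arr[mid]=25 -> 25 > 15, search left half
lo=4, hi=4, mid=4, arr[mid]=23 -> 23 > 15, search left half
lo=4 > hi=3, target 15 not found

Binary search determines that 15 is not in the array after 3 comparisons. The search space was exhausted without finding the target.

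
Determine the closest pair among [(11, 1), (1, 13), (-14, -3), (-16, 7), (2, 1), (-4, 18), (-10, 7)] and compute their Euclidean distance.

Computing all pairwise distances among 7 points:

d((11, 1), (1, 13)) = 15.6205
d((11, 1), (-14, -3)) = 25.318
d((11, 1), (-16, 7)) = 27.6586
d((11, 1), (2, 1)) = 9.0
d((11, 1), (-4, 18)) = 22.6716
d((11, 1), (-10, 7)) = 21.8403
d((1, 13), (-14, -3)) = 21.9317
d((1, 13), (-16, 7)) = 18.0278
d((1, 13), (2, 1)) = 12.0416
d((1, 13), (-4, 18)) = 7.0711
d((1, 13), (-10, 7)) = 12.53
d((-14, -3), (-16, 7)) = 10.198
d((-14, -3), (2, 1)) = 16.4924
d((-14, -3), (-4, 18)) = 23.2594
d((-14, -3), (-10, 7)) = 10.7703
d((-16, 7), (2, 1)) = 18.9737
d((-16, 7), (-4, 18)) = 16.2788
d((-16, 7), (-10, 7)) = 6.0 <-- minimum
d((2, 1), (-4, 18)) = 18.0278
d((2, 1), (-10, 7)) = 13.4164
d((-4, 18), (-10, 7)) = 12.53

Closest pair: (-16, 7) and (-10, 7) with distance 6.0

The closest pair is (-16, 7) and (-10, 7) with Euclidean distance 6.0. For 7 points, brute-force pairwise comparison is shown above. For large n, the divide-and-conquer algorithm (sort by x, recurse on halves, check the dividing strip) achieves O(n log n).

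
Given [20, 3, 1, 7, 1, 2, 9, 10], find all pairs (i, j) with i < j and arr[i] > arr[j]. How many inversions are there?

Finding inversions in [20, 3, 1, 7, 1, 2, 9, 10]:

(0, 1): arr[0]=20 > arr[1]=3
(0, 2): arr[0]=20 > arr[2]=1
(0, 3): arr[0]=20 > arr[3]=7
(0, 4): arr[0]=20 > arr[4]=1
(0, 5): arr[0]=20 > arr[5]=2
(0, 6): arr[0]=20 > arr[6]=9
(0, 7): arr[0]=20 > arr[7]=10
(1, 2): arr[1]=3 > arr[2]=1
(1, 4): arr[1]=3 > arr[4]=1
(1, 5): arr[1]=3 > arr[5]=2
(3, 4): arr[3]=7 > arr[4]=1
(3, 5): arr[3]=7 > arr[5]=2

Total inversions: 12

The array has 12 inversion(s): (0,1), (0,2), (0,3), (0,4), (0,5), (0,6), (0,7), (1,2), (1,4), (1,5), (3,4), (3,5). Each pair (i,j) satisfies i < j and arr[i] > arr[j].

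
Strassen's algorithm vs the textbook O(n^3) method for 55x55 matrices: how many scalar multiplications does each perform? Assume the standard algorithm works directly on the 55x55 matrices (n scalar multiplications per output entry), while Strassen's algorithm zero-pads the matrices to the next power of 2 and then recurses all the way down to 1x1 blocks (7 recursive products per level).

Matrix multiplication for 55x55 matrices:

Strassen's algorithm requires power-of-2 dimensions. Pad 55x55 to 64x64 (next power of 2).

Standard algorithm: 55^3 = 166375 multiplications
Strassen's algorithm: 7^(log2(64)) = 7^6 = 117649 multiplications
Savings: 166375 - 117649 = 48726 multiplications

Standard: 166375 multiplications (55^3). Strassen: 117649 multiplications (7^6, after padding to 64x64). Strassen reduces 8 recursive multiplications to 7 at each level.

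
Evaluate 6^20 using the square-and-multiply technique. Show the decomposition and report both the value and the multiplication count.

Computing 6^20 by squaring (build up from 6^1; each line after the first costs one multiplication):

6^1 = 6
6^2 = (6^1)^2 = 6^2 = 36
6^4 = (6^2)^2 = 36^2 = 1296
6^5 = 6 * 6^4 = 6 * 1296 = 7776
6^10 = (6^5)^2 = 7776^2 = 60466176
6^20 = (6^10)^2 = 60466176^2 = 3656158440062976

Result: 3656158440062976
Multiplications needed: 5 (5 lines after 6^1)

6^20 = 3656158440062976. Using exponentiation by squaring, this requires 5 multiplications. The key idea: if the exponent is even, square the half-power; if odd, multiply by the base once.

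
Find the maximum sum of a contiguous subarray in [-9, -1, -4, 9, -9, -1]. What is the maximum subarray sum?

Using Kadane's algorithm on [-9, -1, -4, 9, -9, -1]:

Scanning through the array:
Position 1 (value -1): max_ending_here = -1, max_so_far = -1
Position 2 (value -4): max_ending_here = -4, max_so_far = -1
Position 3 (value 9): max_ending_here = 9, max_so_far = 9
Position 4 (value -9): max_ending_here = 0, max_so_far = 9
Position 5 (value -1): max_ending_here = -1, max_so_far = 9

Maximum subarray: [9]
Maximum sum: 9

The maximum subarray is [9] with sum 9. This subarray runs from index 3 to index 3.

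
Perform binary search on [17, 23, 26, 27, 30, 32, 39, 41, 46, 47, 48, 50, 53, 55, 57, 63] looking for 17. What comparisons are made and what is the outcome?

Binary search for 17 in [17, 23, 26, 27, 30, 32, 39, 41, 46, 47, 48, 50, 53, 55, 57, 63]:

lo=0, hi=15, mid=7, arr[mid]=41 -> 41 > 17, search left half
lo=0, hi=6, mid=3, arr[mid]=27 -> 27 > 17, search left half
lo=0, hi=2, mid=1, arr[mid]=23 -> 23 > 17, search left half
lo=0, hi=0, mid=0, arr[mid]=17 -> Found target at index 0!

Binary search finds 17 at index 0 after 4 comparisons. The search repeatedly halves the search space by comparing with the middle element.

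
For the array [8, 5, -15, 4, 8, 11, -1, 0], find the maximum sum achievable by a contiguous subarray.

Using Kadane's algorithm on [8, 5, -15, 4, 8, 11, -1, 0]:

Scanning through the array:
Position 1 (value 5): max_ending_here = 13, max_so_far = 13
Position 2 (value -15): max_ending_here = -2, max_so_far = 13
Position 3 (value 4): max_ending_here = 4, max_so_far = 13
Position 4 (value 8): max_ending_here = 12, max_so_far = 13
Position 5 (value 11): max_ending_here = 23, max_so_far = 23
Position 6 (value -1): max_ending_here = 22, max_so_far = 23
Position 7 (value 0): max_ending_here = 22, max_so_far = 23

Maximum subarray: [4, 8, 11]
Maximum sum: 23

The maximum subarray is [4, 8, 11] with sum 23. This subarray runs from index 3 to index 5.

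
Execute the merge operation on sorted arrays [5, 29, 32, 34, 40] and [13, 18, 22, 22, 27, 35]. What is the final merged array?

Merging process:

Compare 5 vs 13: take 5 from left. Merged: [5]
Compare 29 vs 13: take 13 from right. Merged: [5, 13]
Compare 29 vs 18: take 18 from right. Merged: [5, 13, 18]
Compare 29 vs 22: take 22 from right. Merged: [5, 13, 18, 22]
Compare 29 vs 22: take 22 from right. Merged: [5, 13, 18, 22, 22]
Compare 29 vs 27: take 27 from right. Merged: [5, 13, 18, 22, 22, 27]
Compare 29 vs 35: take 29 from left. Merged: [5, 13, 18, 22, 22, 27, 29]
Compare 32 vs 35: take 32 from left. Merged: [5, 13, 18, 22, 22, 27, 29, 32]
Compare 34 vs 35: take 34 from left. Merged: [5, 13, 18, 22, 22, 27, 29, 32, 34]
Compare 40 vs 35: take 35 from right. Merged: [5, 13, 18, 22, 22, 27, 29, 32, 34, 35]
Append remaining from left: [40]. Merged: [5, 13, 18, 22, 22, 27, 29, 32, 34, 35, 40]

Final merged array: [5, 13, 18, 22, 22, 27, 29, 32, 34, 35, 40]
Total comparisons: 10

The merged array is [5, 13, 18, 22, 22, 27, 29, 32, 34, 35, 40], requiring 10 comparisons. The merge step runs in O(n) time where n is the total number of elements.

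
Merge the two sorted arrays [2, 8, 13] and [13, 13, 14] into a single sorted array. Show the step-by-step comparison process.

Merging process:

Compare 2 vs 13: take 2 from left. Merged: [2]
Compare 8 vs 13: take 8 from left. Merged: [2, 8]
Compare 13 vs 13: take 13 from left. Merged: [2, 8, 13]
Append remaining from right: [13, 13, 14]. Merged: [2, 8, 13, 13, 13, 14]

Final merged array: [2, 8, 13, 13, 13, 14]
Total comparisons: 3

The merged array is [2, 8, 13, 13, 13, 14], requiring 3 comparisons. The merge step runs in O(n) time where n is the total number of elements.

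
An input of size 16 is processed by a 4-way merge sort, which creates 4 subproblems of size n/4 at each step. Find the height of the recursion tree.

For divide and conquer with division factor 4:

Problem sizes at each level:
Level 0: 16
Level 1: 4
Level 2: 1

The root is level 0 and the size-1 base case is level 2 (the tree spans levels 0 through 2, i.e. 3 levels counting the root), so the depth is the number of divisions: log_4(16) = 2

The recursion tree depth is log_4(16) = 2. At each level, the problem size is divided by 4, so it takes 2 divisions to reduce to a base case of size 1. The algorithm makes 4 recursive calls at each level.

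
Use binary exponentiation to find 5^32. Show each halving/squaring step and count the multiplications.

Computing 5^32 by squaring (build up from 5^1; each line after the first costs one multiplication):

5^1 = 5
5^2 = (5^1)^2 = 5^2 = 25
5^4 = (5^2)^2 = 25^2 = 625
5^8 = (5^4)^2 = 625^2 = 390625
5^16 = (5^8)^2 = 390625^2 = 152587890625
5^32 = (5^16)^2 = 152587890625^2 = 23283064365386962890625

Result: 23283064365386962890625
Multiplications needed: 5 (5 lines after 5^1)

5^32 = 23283064365386962890625. Using exponentiation by squaring, this requires 5 multiplications. The key idea: if the exponent is even, square the half-power; if odd, multiply by the base once.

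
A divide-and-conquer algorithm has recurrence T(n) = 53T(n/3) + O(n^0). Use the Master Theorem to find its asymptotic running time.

Master Theorem for T(n) = 53T(n/3) + O(n^0):

a = 53, b = 3, c = 0
log_b(a) = log_3(53) = 3.6139

Case 1: c = 0 < log_3(53) = 3.6139
T(n) = O(n^(log_3 53))

For T(n) = 53T(n/3) + O(n^0): log_3(53) = 3.6139. This is Case 1 of the Master Theorem (c < log_b(a), work dominated by leaves), giving O(n^(log_3 53)).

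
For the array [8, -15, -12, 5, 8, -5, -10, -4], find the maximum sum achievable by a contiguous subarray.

Using Kadane's algorithm on [8, -15, -12, 5, 8, -5, -10, -4]:

Scanning through the array:
Position 1 (value -15): max_ending_here = -7, max_so_far = 8
Position 2 (value -12): max_ending_here = -12, max_so_far = 8
Position 3 (value 5): max_ending_here = 5, max_so_far = 8
Position 4 (value 8): max_ending_here = 13, max_so_far = 13
Position 5 (value -5): max_ending_here = 8, max_so_far = 13
Position 6 (value -10): max_ending_here = -2, max_so_far = 13
Position 7 (value -4): max_ending_here = -4, max_so_far = 13

Maximum subarray: [5, 8]
Maximum sum: 13

The maximum subarray is [5, 8] with sum 13. This subarray runs from index 3 to index 4.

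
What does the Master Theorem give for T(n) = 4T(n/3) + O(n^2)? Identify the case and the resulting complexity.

Master Theorem for T(n) = 4T(n/3) + O(n^2):

a = 4, b = 3, c = 2
log_b(a) = log_3(4) = 1.2619

Case 3: c = 2 > log_3(4) = 1.2619
T(n) = O(n^2) = O(n^2)

For T(n) = 4T(n/3) + O(n^2): log_3(4) = 1.2619. This is Case 3 of the Master Theorem (c > log_b(a), work dominated by root), giving O(n^2).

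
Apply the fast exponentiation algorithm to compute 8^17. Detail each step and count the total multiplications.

Computing 8^17 by squaring (build up from 8^1; each line after the first costs one multiplication):

8^1 = 8
8^2 = (8^1)^2 = 8^2 = 64
8^4 = (8^2)^2 = 64^2 = 4096
8^8 = (8^4)^2 = 4096^2 = 16777216
8^16 = (8^8)^2 = 16777216^2 = 281474976710656
8^17 = 8 * 8^16 = 8 * 281474976710656 = 2251799813685248

Result: 2251799813685248
Multiplications needed: 5 (5 lines after 8^1)

8^17 = 2251799813685248. Using exponentiation by squaring, this requires 5 multiplications. The key idea: if the exponent is even, square the half-power; if odd, multiply by the base once.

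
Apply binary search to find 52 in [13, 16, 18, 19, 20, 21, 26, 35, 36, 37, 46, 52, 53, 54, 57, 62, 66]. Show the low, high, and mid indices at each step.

Binary search for 52 in [13, 16, 18, 19, 20, 21, 26, 35, 36, 37, 46, 52, 53, 54, 57, 62, 66]:

lo=0, hi=16, mid=8, arr[mid]=36 -> 36 < 52, search right half
lo=9, hi=16, mid=12, arr[mid]=53 -> 53 > 52, search left half
lo=9, hi=11, mid=10, arr[mid]=46 -> 46 < 52, search right half
lo=11, hi=11, mid=11, arr[mid]=52 -> Found target at index 11!

Binary search finds 52 at index 11 after 4 comparisons. The search repeatedly halves the search space by comparing with the middle element.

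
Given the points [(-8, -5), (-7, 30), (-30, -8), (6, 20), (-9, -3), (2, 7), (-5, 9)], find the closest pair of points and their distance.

Computing all pairwise distances among 7 points:

d((-8, -5), (-7, 30)) = 35.0143
d((-8, -5), (-30, -8)) = 22.2036
d((-8, -5), (6, 20)) = 28.6531
d((-8, -5), (-9, -3)) = 2.2361 <-- minimum
d((-8, -5), (2, 7)) = 15.6205
d((-8, -5), (-5, 9)) = 14.3178
d((-7, 30), (-30, -8)) = 44.4185
d((-7, 30), (6, 20)) = 16.4012
d((-7, 30), (-9, -3)) = 33.0606
d((-7, 30), (2, 7)) = 24.6982
d((-7, 30), (-5, 9)) = 21.095
d((-30, -8), (6, 20)) = 45.607
d((-30, -8), (-9, -3)) = 21.587
d((-30, -8), (2, 7)) = 35.3412
d((-30, -8), (-5, 9)) = 30.2324
d((6, 20), (-9, -3)) = 27.4591
d((6, 20), (2, 7)) = 13.6015
d((6, 20), (-5, 9)) = 15.5563
d((-9, -3), (2, 7)) = 14.8661
d((-9, -3), (-5, 9)) = 12.6491
d((2, 7), (-5, 9)) = 7.2801

Closest pair: (-8, -5) and (-9, -3) with distance 2.2361

The closest pair is (-8, -5) and (-9, -3) with Euclidean distance 2.2361. For 7 points, brute-force pairwise comparison is shown above. For large n, the divide-and-conquer algorithm (sort by x, recurse on halves, check the dividing strip) achieves O(n log n).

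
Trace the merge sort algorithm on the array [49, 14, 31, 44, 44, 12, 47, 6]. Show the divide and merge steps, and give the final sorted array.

Merge sort trace:

Split: [49, 14, 31, 44, 44, 12, 47, 6] -> [49, 14, 31, 44] and [44, 12, 47, 6]
  Split: [49, 14, 31, 44] -> [49, 14] and [31, 44]
    Split: [49, 14] -> [49] and [14]
    Merge: [49] + [14] -> [14, 49]
    Split: [31, 44] -> [31] and [44]
    Merge: [31] + [44] -> [31, 44]
  Merge: [14, 49] + [31, 44] -> [14, 31, 44, 49]
  Split: [44, 12, 47, 6] -> [44, 12] and [47, 6]
    Split: [44, 12] -> [44] and [12]
    Merge: [44] + [12] -> [12, 44]
    Split: [47, 6] -> [47] and [6]
    Merge: [47] + [6] -> [6, 47]
  Merge: [12, 44] + [6, 47] -> [6, 12, 44, 47]
Merge: [14, 31, 44, 49] + [6, 12, 44, 47] -> [6, 12, 14, 31, 44, 44, 47, 49]

Final sorted array: [6, 12, 14, 31, 44, 44, 47, 49]

The merge sort proceeds by recursively splitting the array and merging sorted halves.
After all merges, the sorted array is [6, 12, 14, 31, 44, 44, 47, 49].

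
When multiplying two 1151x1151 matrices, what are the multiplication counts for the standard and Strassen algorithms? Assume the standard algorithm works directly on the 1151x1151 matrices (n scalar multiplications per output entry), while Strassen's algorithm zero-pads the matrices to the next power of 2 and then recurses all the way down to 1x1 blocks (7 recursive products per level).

Matrix multiplication for 1151x1151 matrices:

Strassen's algorithm requires power-of-2 dimensions. Pad 1151x1151 to 2048x2048 (next power of 2).

Standard algorithm: 1151^3 = 1524845951 multiplications
Strassen's algorithm: 7^(log2(2048)) = 7^11 = 1977326743 multiplications
Difference: 1524845951 - 1977326743 = -452480792 (Strassen uses MORE here due to padding overhead — for small or just-over-power-of-2 n, padding can outweigh the per-level savings)

Standard: 1524845951 multiplications (1151^3). Strassen: 1977326743 multiplications (7^11, after padding to 2048x2048). Strassen reduces 8 recursive multiplications to 7 at each level.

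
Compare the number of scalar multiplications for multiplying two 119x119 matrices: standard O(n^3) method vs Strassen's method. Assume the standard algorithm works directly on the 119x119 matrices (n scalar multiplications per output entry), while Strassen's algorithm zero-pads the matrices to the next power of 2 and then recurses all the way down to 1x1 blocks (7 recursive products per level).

Matrix multiplication for 119x119 matrices:

Strassen's algorithm requires power-of-2 dimensions. Pad 119x119 to 128x128 (next power of 2).

Standard algorithm: 119^3 = 1685159 multiplications
Strassen's algorithm: 7^(log2(128)) = 7^7 = 823543 multiplications
Savings: 1685159 - 823543 = 861616 multiplications

Standard: 1685159 multiplications (119^3). Strassen: 823543 multiplications (7^7, after padding to 128x128). Strassen reduces 8 recursive multiplications to 7 at each level.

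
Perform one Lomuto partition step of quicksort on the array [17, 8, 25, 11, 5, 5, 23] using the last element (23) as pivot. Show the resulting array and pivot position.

Lomuto partition with pivot = 23:

Initial array: [17, 8, 25, 11, 5, 5, 23]

arr[0]=17 <= 23: swap with position 0, array becomes [17, 8, 25, 11, 5, 5, 23]
arr[1]=8 <= 23: swap with position 1, array becomes [17, 8, 25, 11, 5, 5, 23]
arr[2]=25 > 23: no swap
arr[3]=11 <= 23: swap with position 2, array becomes [17, 8, 11, 25, 5, 5, 23]
arr[4]=5 <= 23: swap with position 3, array becomes [17, 8, 11, 5, 25, 5, 23]
arr[5]=5 <= 23: swap with position 4, array becomes [17, 8, 11, 5, 5, 25, 23]

Place pivot at position 5: [17, 8, 11, 5, 5, 23, 25]
Pivot position: 5

After partitioning with pivot 23, the array becomes [17, 8, 11, 5, 5, 23, 25]. The pivot is placed at index 5. All elements to the left of the pivot are <= 23, and all elements to the right are > 23.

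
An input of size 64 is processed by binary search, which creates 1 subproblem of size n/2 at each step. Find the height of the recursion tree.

For divide and conquer with division factor 2:

Problem sizes at each level:
Level 0: 64
Level 1: 32
Level 2: 16
Level 3: 8
Level 4: 4
Level 5: 2
Level 6: 1

The root is level 0 and the size-1 base case is level 6 (the tree spans levels 0 through 6, i.e. 7 levels counting the root), so the depth is the number of divisions: log_2(64) = 6

The recursion tree depth is log_2(64) = 6. At each level, the problem size is divided by 2, so it takes 6 divisions to reduce to a base case of size 1. The algorithm makes 1 recursive call at each level.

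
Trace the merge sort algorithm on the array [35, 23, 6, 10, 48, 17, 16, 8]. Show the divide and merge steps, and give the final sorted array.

Merge sort trace:

Split: [35, 23, 6, 10, 48, 17, 16, 8] -> [35, 23, 6, 10] and [48, 17, 16, 8]
  Split: [35, 23, 6, 10] -> [35, 23] and [6, 10]
    Split: [35, 23] -> [35] and [23]
    Merge: [35] + [23] -> [23, 35]
    Split: [6, 10] -> [6] and [10]
    Merge: [6] + [10] -> [6, 10]
  Merge: [23, 35] + [6, 10] -> [6, 10, 23, 35]
  Split: [48, 17, 16, 8] -> [48, 17] and [16, 8]
    Split: [48, 17] -> [48] and [17]
    Merge: [48] + [17] -> [17, 48]
    Split: [16, 8] -> [16] and [8]
    Merge: [16] + [8] -> [8, 16]
  Merge: [17, 48] + [8, 16] -> [8, 16, 17, 48]
Merge: [6, 10, 23, 35] + [8, 16, 17, 48] -> [6, 8, 10, 16, 17, 23, 35, 48]

Final sorted array: [6, 8, 10, 16, 17, 23, 35, 48]

The merge sort proceeds by recursively splitting the array and merging sorted halves.
After all merges, the sorted array is [6, 8, 10, 16, 17, 23, 35, 48].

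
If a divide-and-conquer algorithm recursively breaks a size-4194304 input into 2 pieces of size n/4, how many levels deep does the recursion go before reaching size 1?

For divide and conquer with division factor 4:

Problem sizes at each level:
Level 0: 4194304
Level 1: 1048576
Level 2: 262144
Level 3: 65536
Level 4: 16384
Level 5: 4096
Level 6: 1024
Level 7: 256
Level 8: 64
Level 9: 16
Level 10: 4
Level 11: 1

The root is level 0 and the size-1 base case is level 11 (the tree spans levels 0 through 11, i.e. 12 levels counting the root), so the depth is the number of divisions: log_4(4194304) = 11

The recursion tree depth is log_4(4194304) = 11. At each level, the problem size is divided by 4, so it takes 11 divisions to reduce to a base case of size 1. The algorithm makes 2 recursive calls at each level.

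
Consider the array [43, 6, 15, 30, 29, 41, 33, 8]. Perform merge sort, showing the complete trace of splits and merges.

Merge sort trace:

Split: [43, 6, 15, 30, 29, 41, 33, 8] -> [43, 6, 15, 30] and [29, 41, 33, 8]
  Split: [43, 6, 15, 30] -> [43, 6] and [15, 30]
    Split: [43, 6] -> [43] and [6]
    Merge: [43] + [6] -> [6, 43]
    Split: [15, 30] -> [15] and [30]
    Merge: [15] + [30] -> [15, 30]
  Merge: [6, 43] + [15, 30] -> [6, 15, 30, 43]
  Split: [29, 41, 33, 8] -> [29, 41] and [33, 8]
    Split: [29, 41] -> [29] and [41]
    Merge: [29] + [41] -> [29, 41]
    Split: [33, 8] -> [33] and [8]
    Merge: [33] + [8] -> [8, 33]
  Merge: [29, 41] + [8, 33] -> [8, 29, 33, 41]
Merge: [6, 15, 30, 43] + [8, 29, 33, 41] -> [6, 8, 15, 29, 30, 33, 41, 43]

Final sorted array: [6, 8, 15, 29, 30, 33, 41, 43]

The merge sort proceeds by recursively splitting the array and merging sorted halves.
After all merges, the sorted array is [6, 8, 15, 29, 30, 33, 41, 43].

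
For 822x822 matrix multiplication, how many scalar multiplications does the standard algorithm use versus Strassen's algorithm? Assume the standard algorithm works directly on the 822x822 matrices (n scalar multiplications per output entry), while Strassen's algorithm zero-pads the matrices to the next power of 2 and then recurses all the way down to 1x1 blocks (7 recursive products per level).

Matrix multiplication for 822x822 matrices:

Strassen's algorithm requires power-of-2 dimensions. Pad 822x822 to 1024x1024 (next power of 2).

Standard algorithm: 822^3 = 555412248 multiplications
Strassen's algorithm: 7^(log2(1024)) = 7^10 = 282475249 multiplications
Savings: 555412248 - 282475249 = 272936999 multiplications

Standard: 555412248 multiplications (822^3). Strassen: 282475249 multiplications (7^10, after padding to 1024x1024). Strassen reduces 8 recursive multiplications to 7 at each level.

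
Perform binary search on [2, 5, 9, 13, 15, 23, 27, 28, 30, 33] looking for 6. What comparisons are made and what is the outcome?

Binary search for 6 in [2, 5, 9, 13, 15, 23, 27, 28, 30, 33]:

lo=0, hi=9, mid=4, arr[mid]=15 -> 15 > 6, search left half
lo=0, hi=3, mid=1, arr[mid]=5 -> 5 < 6, search right half
lo=2, hi=3, mid=2, arr[mid]=9 -> 9 > 6, search left half
lo=2 > hi=1, target 6 not found

Binary search determines that 6 is not in the array after 3 comparisons. The search space was exhausted without finding the target.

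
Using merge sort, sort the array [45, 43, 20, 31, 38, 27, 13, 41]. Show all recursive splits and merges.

Merge sort trace:

Split: [45, 43, 20, 31, 38, 27, 13, 41] -> [45, 43, 20, 31] and [38, 27, 13, 41]
  Split: [45, 43, 20, 31] -> [45, 43] and [20, 31]
    Split: [45, 43] -> [45] and [43]
    Merge: [45] + [43] -> [43, 45]
    Split: [20, 31] -> [20] and [31]
    Merge: [20] + [31] -> [20, 31]
  Merge: [43, 45] + [20, 31] -> [20, 31, 43, 45]
  Split: [38, 27, 13, 41] -> [38, 27] and [13, 41]
    Split: [38, 27] -> [38] and [27]
    Merge: [38] + [27] -> [27, 38]
    Split: [13, 41] -> [13] and [41]
    Merge: [13] + [41] -> [13, 41]
  Merge: [27, 38] + [13, 41] -> [13, 27, 38, 41]
Merge: [20, 31, 43, 45] + [13, 27, 38, 41] -> [13, 20, 27, 31, 38, 41, 43, 45]

Final sorted array: [13, 20, 27, 31, 38, 41, 43, 45]

The merge sort proceeds by recursively splitting the array and merging sorted halves.
After all merges, the sorted array is [13, 20, 27, 31, 38, 41, 43, 45].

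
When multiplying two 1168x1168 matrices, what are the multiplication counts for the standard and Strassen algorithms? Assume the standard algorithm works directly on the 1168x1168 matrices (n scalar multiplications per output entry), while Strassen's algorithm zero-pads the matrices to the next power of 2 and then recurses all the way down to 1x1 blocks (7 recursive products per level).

Matrix multiplication for 1168x1168 matrices:

Strassen's algorithm requires power-of-2 dimensions. Pad 1168x1168 to 2048x2048 (next power of 2).

Standard algorithm: 1168^3 = 1593413632 multiplications
Strassen's algorithm: 7^(log2(2048)) = 7^11 = 1977326743 multiplications
Difference: 1593413632 - 1977326743 = -383913111 (Strassen uses MORE here due to padding overhead — for small or just-over-power-of-2 n, padding can outweigh the per-level savings)

Standard: 1593413632 multiplications (1168^3). Strassen: 1977326743 multiplications (7^11, after padding to 2048x2048). Strassen reduces 8 recursive multiplications to 7 at each level.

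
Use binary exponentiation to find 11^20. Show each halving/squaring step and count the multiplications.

Computing 11^20 by squaring (build up from 11^1; each line after the first costs one multiplication):

11^1 = 11
11^2 = (11^1)^2 = 11^2 = 121
11^4 = (11^2)^2 = 121^2 = 14641
11^5 = 11 * 11^4 = 11 * 14641 = 161051
11^10 = (11^5)^2 = 161051^2 = 25937424601
11^20 = (11^10)^2 = 25937424601^2 = 672749994932560009201

Result: 672749994932560009201
Multiplications needed: 5 (5 lines after 11^1)

11^20 = 672749994932560009201. Using exponentiation by squaring, this requires 5 multiplications. The key idea: if the exponent is even, square the half-power; if odd, multiply by the base once.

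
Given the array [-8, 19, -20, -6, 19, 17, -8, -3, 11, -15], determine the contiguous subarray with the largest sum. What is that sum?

Using Kadane's algorithm on [-8, 19, -20, -6, 19, 17, -8, -3, 11, -15]:

Scanning through the array:
Position 1 (value 19): max_ending_here = 19, max_so_far = 19
Position 2 (value -20): max_ending_here = -1, max_so_far = 19
Position 3 (value -6): max_ending_here = -6, max_so_far = 19
Position 4 (value 19): max_ending_here = 19, max_so_far = 19
Position 5 (value 17): max_ending_here = 36, max_so_far = 36
Position 6 (value -8): max_ending_here = 28, max_so_far = 36
Position 7 (value -3): max_ending_here = 25, max_so_far = 36
Position 8 (value 11): max_ending_here = 36, max_so_far = 36
Position 9 (value -15): max_ending_here = 21, max_so_far = 36

Maximum subarray: [19, 17]
Maximum sum: 36

The maximum subarray is [19, 17] with sum 36. This subarray runs from index 4 to index 5.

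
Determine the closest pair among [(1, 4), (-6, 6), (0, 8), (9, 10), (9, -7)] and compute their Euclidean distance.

Computing all pairwise distances among 5 points:

d((1, 4), (-6, 6)) = 7.2801
d((1, 4), (0, 8)) = 4.1231 <-- minimum
d((1, 4), (9, 10)) = 10.0
d((1, 4), (9, -7)) = 13.6015
d((-6, 6), (0, 8)) = 6.3246
d((-6, 6), (9, 10)) = 15.5242
d((-6, 6), (9, -7)) = 19.8494
d((0, 8), (9, 10)) = 9.2195
d((0, 8), (9, -7)) = 17.4929
d((9, 10), (9, -7)) = 17.0

Closest pair: (1, 4) and (0, 8) with distance 4.1231

The closest pair is (1, 4) and (0, 8) with Euclidean distance 4.1231. For 5 points, brute-force pairwise comparison is shown above. For large n, the divide-and-conquer algorithm (sort by x, recurse on halves, check the dividing strip) achieves O(n log n).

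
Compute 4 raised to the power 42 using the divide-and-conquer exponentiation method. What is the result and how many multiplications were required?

Computing 4^42 by squaring (build up from 4^1; each line after the first costs one multiplication):

4^1 = 4
4^2 = (4^1)^2 = 4^2 = 16
4^4 = (4^2)^2 = 16^2 = 256
4^5 = 4 * 4^4 = 4 * 256 = 1024
4^10 = (4^5)^2 = 1024^2 = 1048576
4^20 = (4^10)^2 = 1048576^2 = 1099511627776
4^21 = 4 * 4^20 = 4 * 1099511627776 = 4398046511104
4^42 = (4^21)^2 = 4398046511104^2 = 19342813113834066795298816

Result: 19342813113834066795298816
Multiplications needed: 7 (7 lines after 4^1)

4^42 = 19342813113834066795298816. Using exponentiation by squaring, this requires 7 multiplications. The key idea: if the exponent is even, square the half-power; if odd, multiply by the base once.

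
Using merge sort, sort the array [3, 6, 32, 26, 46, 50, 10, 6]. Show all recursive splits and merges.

Merge sort trace:

Split: [3, 6, 32, 26, 46, 50, 10, 6] -> [3, 6, 32, 26] and [46, 50, 10, 6]
  Split: [3, 6, 32, 26] -> [3, 6] and [32, 26]
    Split: [3, 6] -> [3] and [6]
    Merge: [3] + [6] -> [3, 6]
    Split: [32, 26] -> [32] and [26]
    Merge: [32] + [26] -> [26, 32]
  Merge: [3, 6] + [26, 32] -> [3, 6, 26, 32]
  Split: [46, 50, 10, 6] -> [46, 50] and [10, 6]
    Split: [46, 50] -> [46] and [50]
    Merge: [46] + [50] -> [46, 50]
    Split: [10, 6] -> [10] and [6]
    Merge: [10] + [6] -> [6, 10]
  Merge: [46, 50] + [6, 10] -> [6, 10, 46, 50]
Merge: [3, 6, 26, 32] + [6, 10, 46, 50] -> [3, 6, 6, 10, 26, 32, 46, 50]

Final sorted array: [3, 6, 6, 10, 26, 32, 46, 50]

The merge sort proceeds by recursively splitting the array and merging sorted halves.
After all merges, the sorted array is [3, 6, 6, 10, 26, 32, 46, 50].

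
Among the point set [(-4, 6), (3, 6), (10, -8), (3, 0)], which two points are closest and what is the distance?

Computing all pairwise distances among 4 points:

d((-4, 6), (3, 6)) = 7.0
d((-4, 6), (10, -8)) = 19.799
d((-4, 6), (3, 0)) = 9.2195
d((3, 6), (10, -8)) = 15.6525
d((3, 6), (3, 0)) = 6.0 <-- minimum
d((10, -8), (3, 0)) = 10.6301

Closest pair: (3, 6) and (3, 0) with distance 6.0

The closest pair is (3, 6) and (3, 0) with Euclidean distance 6.0. For 4 points, brute-force pairwise comparison is shown above. For large n, the divide-and-conquer algorithm (sort by x, recurse on halves, check the dividing strip) achieves O(n log n).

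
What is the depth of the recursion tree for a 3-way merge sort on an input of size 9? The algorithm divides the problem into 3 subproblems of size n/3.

For divide and conquer with division factor 3:

Problem sizes at each level:
Level 0: 9
Level 1: 3
Level 2: 1

The root is level 0 and the size-1 base case is level 2 (the tree spans levels 0 through 2, i.e. 3 levels counting the root), so the depth is the number of divisions: log_3(9) = 2

The recursion tree depth is log_3(9) = 2. At each level, the problem size is divided by 3, so it takes 2 divisions to reduce to a base case of size 1. The algorithm makes 3 recursive calls at each level.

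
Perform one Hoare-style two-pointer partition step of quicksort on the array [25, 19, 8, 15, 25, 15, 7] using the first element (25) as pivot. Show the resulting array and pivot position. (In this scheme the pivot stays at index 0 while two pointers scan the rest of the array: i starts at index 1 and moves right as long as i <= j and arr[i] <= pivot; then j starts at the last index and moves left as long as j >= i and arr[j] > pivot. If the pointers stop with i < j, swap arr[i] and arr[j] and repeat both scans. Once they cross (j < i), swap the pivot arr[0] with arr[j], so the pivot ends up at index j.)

Hoare-style two-pointer partition with pivot = 25:

Initial array: [25, 19, 8, 15, 25, 15, 7]

Pointers start at i = 1, j = 6.
i ends at 7, j ends at 6: the pointers have crossed (j < i), so scanning stops.

Swap pivot arr[0] with arr[6] to place pivot at position 6: [7, 19, 8, 15, 25, 15, 25]
Pivot position: 6

After partitioning with pivot 25, the array becomes [7, 19, 8, 15, 25, 15, 25]. The pivot is placed at index 6. All elements to the left of the pivot are <= 25, and all elements to the right are > 25.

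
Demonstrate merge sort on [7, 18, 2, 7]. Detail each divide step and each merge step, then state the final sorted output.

Merge sort trace:

Split: [7, 18, 2, 7] -> [7, 18] and [2, 7]
  Split: [7, 18] -> [7] and [18]
  Merge: [7] + [18] -> [7, 18]
  Split: [2, 7] -> [2] and [7]
  Merge: [2] + [7] -> [2, 7]
Merge: [7, 18] + [2, 7] -> [2, 7, 7, 18]

Final sorted array: [2, 7, 7, 18]

The merge sort proceeds by recursively splitting the array and merging sorted halves.
After all merges, the sorted array is [2, 7, 7, 18].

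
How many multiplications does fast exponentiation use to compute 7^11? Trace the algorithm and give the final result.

Computing 7^11 by squaring (build up from 7^1; each line after the first costs one multiplication):

7^1 = 7
7^2 = (7^1)^2 = 7^2 = 49
7^4 = (7^2)^2 = 49^2 = 2401
7^5 = 7 * 7^4 = 7 * 2401 = 16807
7^10 = (7^5)^2 = 16807^2 = 282475249
7^11 = 7 * 7^10 = 7 * 282475249 = 1977326743

Result: 1977326743
Multiplications needed: 5 (5 lines after 7^1)

7^11 = 1977326743. Using exponentiation by squaring, this requires 5 multiplications. The key idea: if the exponent is even, square the half-power; if odd, multiply by the base once.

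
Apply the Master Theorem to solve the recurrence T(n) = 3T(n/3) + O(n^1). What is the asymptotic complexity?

Master Theorem for T(n) = 3T(n/3) + O(n^1):

a = 3, b = 3, c = 1
log_b(a) = log_3(3) = 1.0000

Case 2: c = 1 = log_3(3) = 1.0000
T(n) = O(n^1 log n) = O(n log n)

For T(n) = 3T(n/3) + O(n^1): log_3(3) = 1.0000. This is Case 2 of the Master Theorem (c = log_b(a), equal work at all levels), giving O(n log n).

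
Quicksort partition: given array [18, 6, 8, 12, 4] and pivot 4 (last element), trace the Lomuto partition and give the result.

Lomuto partition with pivot = 4:

Initial array: [18, 6, 8, 12, 4]

arr[0]=18 > 4: no swap
arr[1]=6 > 4: no swap
arr[2]=8 > 4: no swap
arr[3]=12 > 4: no swap

Place pivot at position 0: [4, 6, 8, 12, 18]
Pivot position: 0

After partitioning with pivot 4, the array becomes [4, 6, 8, 12, 18]. The pivot is placed at index 0. All elements to the left of the pivot are <= 4, and all elements to the right are > 4.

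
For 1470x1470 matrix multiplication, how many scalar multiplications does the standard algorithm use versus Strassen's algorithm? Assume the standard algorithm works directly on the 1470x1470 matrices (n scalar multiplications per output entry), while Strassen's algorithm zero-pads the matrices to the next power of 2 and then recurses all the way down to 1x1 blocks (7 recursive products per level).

Matrix multiplication for 1470x1470 matrices:

Strassen's algorithm requires power-of-2 dimensions. Pad 1470x1470 to 2048x2048 (next power of 2).

Standard algorithm: 1470^3 = 3176523000 multiplications
Strassen's algorithm: 7^(log2(2048)) = 7^11 = 1977326743 multiplications
Savings: 3176523000 - 1977326743 = 1199196257 multiplications

Standard: 3176523000 multiplications (1470^3). Strassen: 1977326743 multiplications (7^11, after padding to 2048x2048). Strassen reduces 8 recursive multiplications to 7 at each level.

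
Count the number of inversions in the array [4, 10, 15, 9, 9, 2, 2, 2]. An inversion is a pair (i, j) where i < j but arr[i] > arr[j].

Finding inversions in [4, 10, 15, 9, 9, 2, 2, 2]:

(0, 5): arr[0]=4 > arr[5]=2
(0, 6): arr[0]=4 > arr[6]=2
(0, 7): arr[0]=4 > arr[7]=2
(1, 3): arr[1]=10 > arr[3]=9
(1, 4): arr[1]=10 > arr[4]=9
(1, 5): arr[1]=10 > arr[5]=2
(1, 6): arr[1]=10 > arr[6]=2
(1, 7): arr[1]=10 > arr[7]=2
(2, 3): arr[2]=15 > arr[3]=9
(2, 4): arr[2]=15 > arr[4]=9
(2, 5): arr[2]=15 > arr[5]=2
(2, 6): arr[2]=15 > arr[6]=2
(2, 7): arr[2]=15 > arr[7]=2
(3, 5): arr[3]=9 > arr[5]=2
(3, 6): arr[3]=9 > arr[6]=2
(3, 7): arr[3]=9 > arr[7]=2
(4, 5): arr[4]=9 > arr[5]=2
(4, 6): arr[4]=9 > arr[6]=2
(4, 7): arr[4]=9 > arr[7]=2

Total inversions: 19

The array has 19 inversion(s): (0,5), (0,6), (0,7), (1,3), (1,4), (1,5), (1,6), (1,7), (2,3), (2,4), (2,5), (2,6), (2,7), (3,5), (3,6), (3,7), (4,5), (4,6), (4,7). Each pair (i,j) satisfies i < j and arr[i] > arr[j].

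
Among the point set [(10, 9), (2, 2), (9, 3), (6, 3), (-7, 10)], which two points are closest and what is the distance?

Computing all pairwise distances among 5 points:

d((10, 9), (2, 2)) = 10.6301
d((10, 9), (9, 3)) = 6.0828
d((10, 9), (6, 3)) = 7.2111
d((10, 9), (-7, 10)) = 17.0294
d((2, 2), (9, 3)) = 7.0711
d((2, 2), (6, 3)) = 4.1231
d((2, 2), (-7, 10)) = 12.0416
d((9, 3), (6, 3)) = 3.0 <-- minimum
d((9, 3), (-7, 10)) = 17.4642
d((6, 3), (-7, 10)) = 14.7648

Closest pair: (9, 3) and (6, 3) with distance 3.0

The closest pair is (9, 3) and (6, 3) with Euclidean distance 3.0. For 5 points, brute-force pairwise comparison is shown above. For large n, the divide-and-conquer algorithm (sort by x, recurse on halves, check the dividing strip) achieves O(n log n).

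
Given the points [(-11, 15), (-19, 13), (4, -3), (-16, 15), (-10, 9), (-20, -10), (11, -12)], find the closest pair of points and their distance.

Computing all pairwise distances among 7 points:

d((-11, 15), (-19, 13)) = 8.2462
d((-11, 15), (4, -3)) = 23.4307
d((-11, 15), (-16, 15)) = 5.0
d((-11, 15), (-10, 9)) = 6.0828
d((-11, 15), (-20, -10)) = 26.5707
d((-11, 15), (11, -12)) = 34.8281
d((-19, 13), (4, -3)) = 28.0179
d((-19, 13), (-16, 15)) = 3.6056 <-- minimum
d((-19, 13), (-10, 9)) = 9.8489
d((-19, 13), (-20, -10)) = 23.0217
d((-19, 13), (11, -12)) = 39.0512
d((4, -3), (-16, 15)) = 26.9072
d((4, -3), (-10, 9)) = 18.4391
d((4, -3), (-20, -10)) = 25.0
d((4, -3), (11, -12)) = 11.4018
d((-16, 15), (-10, 9)) = 8.4853
d((-16, 15), (-20, -10)) = 25.318
d((-16, 15), (11, -12)) = 38.1838
d((-10, 9), (-20, -10)) = 21.4709
d((-10, 9), (11, -12)) = 29.6985
d((-20, -10), (11, -12)) = 31.0644

Closest pair: (-19, 13) and (-16, 15) with distance 3.6056

The closest pair is (-19, 13) and (-16, 15) with Euclidean distance 3.6056. For 7 points, brute-force pairwise comparison is shown above. For large n, the divide-and-conquer algorithm (sort by x, recurse on halves, check the dividing strip) achieves O(n log n).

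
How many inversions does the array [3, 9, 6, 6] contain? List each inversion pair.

Finding inversions in [3, 9, 6, 6]:

(1, 2): arr[1]=9 > arr[2]=6
(1, 3): arr[1]=9 > arr[3]=6

Total inversions: 2

The array has 2 inversion(s): (1,2), (1,3). Each pair (i,j) satisfies i < j and arr[i] > arr[j].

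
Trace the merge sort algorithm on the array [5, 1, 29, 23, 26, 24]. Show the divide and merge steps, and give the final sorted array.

Merge sort trace:

Split: [5, 1, 29, 23, 26, 24] -> [5, 1, 29] and [23, 26, 24]
  Split: [5, 1, 29] -> [5] and [1, 29]
    Split: [1, 29] -> [1] and [29]
    Merge: [1] + [29] -> [1, 29]
  Merge: [5] + [1, 29] -> [1, 5, 29]
  Split: [23, 26, 24] -> [23] and [26, 24]
    Split: [26, 24] -> [26] and [24]
    Merge: [26] + [24] -> [24, 26]
  Merge: [23] + [24, 26] -> [23, 24, 26]
Merge: [1, 5, 29] + [23, 24, 26] -> [1, 5, 23, 24, 26, 29]

Final sorted array: [1, 5, 23, 24, 26, 29]

The merge sort proceeds by recursively splitting the array and merging sorted halves.
After all merges, the sorted array is [1, 5, 23, 24, 26, 29].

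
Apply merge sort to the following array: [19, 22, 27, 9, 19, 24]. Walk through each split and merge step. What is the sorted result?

Merge sort trace:

Split: [19, 22, 27, 9, 19, 24] -> [19, 22, 27] and [9, 19, 24]
  Split: [19, 22, 27] -> [19] and [22, 27]
    Split: [22, 27] -> [22] and [27]
    Merge: [22] + [27] -> [22, 27]
  Merge: [19] + [22, 27] -> [19, 22, 27]
  Split: [9, 19, 24] -> [9] and [19, 24]
    Split: [19, 24] -> [19] and [24]
    Merge: [19] + [24] -> [19, 24]
  Merge: [9] + [19, 24] -> [9, 19, 24]
Merge: [19, 22, 27] + [9, 19, 24] -> [9, 19, 19, 22, 24, 27]

Final sorted array: [9, 19, 19, 22, 24, 27]

The merge sort proceeds by recursively splitting the array and merging sorted halves.
After all merges, the sorted array is [9, 19, 19, 22, 24, 27].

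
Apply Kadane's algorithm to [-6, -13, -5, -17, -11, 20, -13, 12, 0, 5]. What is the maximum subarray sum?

Using Kadane's algorithm on [-6, -13, -5, -17, -11, 20, -13, 12, 0, 5]:

Scanning through the array:
Position 1 (value -13): max_ending_here = -13, max_so_far = -6
Position 2 (value -5): max_ending_here = -5, max_so_far = -5
Position 3 (value -17): max_ending_here = -17, max_so_far = -5
Position 4 (value -11): max_ending_here = -11, max_so_far = -5
Position 5 (value 20): max_ending_here = 20, max_so_far = 20
Position 6 (value -13): max_ending_here = 7, max_so_far = 20
Position 7 (value 12): max_ending_here = 19, max_so_far = 20
Position 8 (value 0): max_ending_here = 19, max_so_far = 20
Position 9 (value 5): max_ending_here = 24, max_so_far = 24

Maximum subarray: [20, -13, 12, 0, 5]
Maximum sum: 24

The maximum subarray is [20, -13, 12, 0, 5] with sum 24. This subarray runs from index 5 to index 9.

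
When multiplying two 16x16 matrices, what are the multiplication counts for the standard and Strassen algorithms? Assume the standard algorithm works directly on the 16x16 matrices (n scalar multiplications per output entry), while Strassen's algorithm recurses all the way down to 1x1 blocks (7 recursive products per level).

Matrix multiplication for 16x16 matrices:

Standard algorithm: 16^3 = 4096 multiplications
Strassen's algorithm: 7^(log2(16)) = 7^4 = 2401 multiplications
Savings: 4096 - 2401 = 1695 multiplications

Standard: 4096 multiplications (16^3). Strassen: 2401 multiplications (7^4). Strassen reduces 8 recursive multiplications to 7 at each level.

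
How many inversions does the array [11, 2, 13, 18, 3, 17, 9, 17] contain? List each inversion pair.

Finding inversions in [11, 2, 13, 18, 3, 17, 9, 17]:

(0, 1): arr[0]=11 > arr[1]=2
(0, 4): arr[0]=11 > arr[4]=3
(0, 6): arr[0]=11 > arr[6]=9
(2, 4): arr[2]=13 > arr[4]=3
(2, 6): arr[2]=13 > arr[6]=9
(3, 4): arr[3]=18 > arr[4]=3
(3, 5): arr[3]=18 > arr[5]=17
(3, 6): arr[3]=18 > arr[6]=9
(3, 7): arr[3]=18 > arr[7]=17
(5, 6): arr[5]=17 > arr[6]=9

Total inversions: 10

The array has 10 inversion(s): (0,1), (0,4), (0,6), (2,4), (2,6), (3,4), (3,5), (3,6), (3,7), (5,6). Each pair (i,j) satisfies i < j and arr[i] > arr[j].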